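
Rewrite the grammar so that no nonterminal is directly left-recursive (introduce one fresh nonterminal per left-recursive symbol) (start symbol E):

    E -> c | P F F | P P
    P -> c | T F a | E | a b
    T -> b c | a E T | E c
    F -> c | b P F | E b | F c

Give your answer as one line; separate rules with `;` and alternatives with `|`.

F is directly left-recursive.
For F: α = {c}, β = {c, b P F, E b}. Rewrite as F → β F' and F' → α F' | ε.

E -> c | P F F | P P; P -> c | T F a | E | a b; T -> b c | a E T | E c; F -> c F' | b P F F' | E b F'; F' -> c F' | ε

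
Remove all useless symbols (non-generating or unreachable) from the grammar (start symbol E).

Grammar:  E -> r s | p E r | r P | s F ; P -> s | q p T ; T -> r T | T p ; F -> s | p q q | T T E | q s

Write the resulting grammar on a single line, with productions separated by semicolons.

E -> r s | p E r | r P | s F; P -> s; F -> s | p q q | q s

Generating nonterminals: {E, F, P}.
Reachable from E after that: {E, F, P}.
Removed useless symbols: {T} and every production mentioning them.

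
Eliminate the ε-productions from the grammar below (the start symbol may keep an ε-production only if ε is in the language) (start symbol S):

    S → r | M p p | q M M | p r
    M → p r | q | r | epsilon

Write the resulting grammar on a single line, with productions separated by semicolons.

S → r | M p p | p p | q M M | q M | q | p r; M → p r | q | r

Nullable nonterminals: {M}.
ε ∉ L(G), so no ε-production is kept.
Add the nullable-subset variants: S → M p p gives M p p | p p. S → q M M gives q M M | q M | q.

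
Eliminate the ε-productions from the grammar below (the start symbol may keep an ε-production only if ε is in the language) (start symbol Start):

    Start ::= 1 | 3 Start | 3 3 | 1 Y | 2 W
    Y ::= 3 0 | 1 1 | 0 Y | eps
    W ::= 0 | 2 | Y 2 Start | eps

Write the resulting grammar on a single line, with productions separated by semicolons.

Nullable nonterminals: {W, Y}.
ε ∉ L(G), so no ε-production is kept.
Expand every rule over subsets of its nullable positions: Start → 2 W gives 2 W | 2. Y → 0 Y gives 0 Y | 0. W → Y 2 Start gives Y 2 Start | 2 Start.

Start ::= 1 | 3 Start | 3 3 | 1 Y | 2 W | 2; Y ::= 3 0 | 1 1 | 0 Y | 0; W ::= 0 | 2 | Y 2 Start | 2 Start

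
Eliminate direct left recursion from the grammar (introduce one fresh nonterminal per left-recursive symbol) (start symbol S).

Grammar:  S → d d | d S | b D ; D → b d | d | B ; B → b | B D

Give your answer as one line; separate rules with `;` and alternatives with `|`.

Left recursion appears on B.
For B: α = {D}, β = {b}. Rewrite as B → β B' and B' → α B' | ε.

S → d d | d S | b D; D → b d | d | B; B → b B'; B' → D B' | ε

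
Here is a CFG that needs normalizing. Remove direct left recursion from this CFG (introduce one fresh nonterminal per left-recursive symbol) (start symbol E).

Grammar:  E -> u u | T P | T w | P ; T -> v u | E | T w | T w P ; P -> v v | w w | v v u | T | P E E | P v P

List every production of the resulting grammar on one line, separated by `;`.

E -> u u | T P | T w | P; T -> v u T' | E T'; P -> v v P' | w w P' | v v u P' | T P'; T' -> w T' | w P T' | epsilon; P' -> E E P' | v P P' | epsilon

Directly left-recursive nonterminals: T, P.
For T: α = {w, w P}, β = {v u, E}. Rewrite as T → β T' and T' → α T' | ε.
For P: α = {E E, v P}, β = {v v, w w, v v u, T}. Rewrite as P → β P' and P' → α P' | ε.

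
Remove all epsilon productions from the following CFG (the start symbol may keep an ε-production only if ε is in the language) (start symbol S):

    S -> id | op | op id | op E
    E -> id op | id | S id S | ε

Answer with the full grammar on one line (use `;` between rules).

S -> id | op | op id | op E; E -> id op | id | S id S

Nullable set = {E}.
ε ∉ L(G), so no ε-production is kept.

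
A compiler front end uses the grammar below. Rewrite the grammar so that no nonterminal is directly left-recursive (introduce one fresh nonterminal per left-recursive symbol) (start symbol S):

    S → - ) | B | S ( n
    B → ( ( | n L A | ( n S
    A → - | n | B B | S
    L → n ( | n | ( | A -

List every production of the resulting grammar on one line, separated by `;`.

S → - ) S' | B S'; B → ( ( | n L A | ( n S; A → - | n | B B | S; L → n ( | n | ( | A -; S' → ( n S' | epsilon

S is directly left-recursive.
For S: α = {( n}, β = {- ), B}. Rewrite as S → β S' and S' → α S' | ε.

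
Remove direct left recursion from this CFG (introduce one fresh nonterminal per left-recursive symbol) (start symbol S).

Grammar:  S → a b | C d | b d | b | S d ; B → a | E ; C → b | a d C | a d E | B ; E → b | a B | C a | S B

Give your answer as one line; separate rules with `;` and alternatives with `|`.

S → a b S' | C d S' | b d S' | b S'; B → a | E; C → b | a d C | a d E | B; E → b | a B | C a | S B; S' → d S' | ε

Directly left-recursive nonterminal: S.
For S: α = {d}, β = {a b, C d, b d, b}. Rewrite as S → β S' and S' → α S' | ε.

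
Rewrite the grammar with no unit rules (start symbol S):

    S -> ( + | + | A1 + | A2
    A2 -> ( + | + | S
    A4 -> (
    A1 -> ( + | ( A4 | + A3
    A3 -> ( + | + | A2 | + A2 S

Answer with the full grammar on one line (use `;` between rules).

S -> ( + | + | A1 +; A2 -> ( + | + | A1 +; A4 -> (; A1 -> ( + | ( A4 | + A3; A3 -> ( + | + | A1 + | + A2 S

Unit pairs: A2 ⇒* {S}; A3 ⇒* {A2, S}; S ⇒* {A2}.
Replace each nonterminal's rules with the union of the non-unit rules of every nonterminal it unit-derives.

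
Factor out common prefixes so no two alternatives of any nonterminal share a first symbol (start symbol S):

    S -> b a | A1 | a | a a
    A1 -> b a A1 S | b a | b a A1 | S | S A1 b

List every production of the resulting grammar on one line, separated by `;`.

S -> b a | A1 | a S'; A1 -> b a A1' | S A1''; S' -> ε | a; A1' -> ε | A1 A1'''; A1'' -> ε | A1 b; A1''' -> S | ε

S has alternatives sharing prefix 'a': factor to S → a S' with S' → ε | a.
A1 has alternatives sharing prefix 'b a': factor to A1 → b a A1' with A1' → A1 S | ε | A1.
A1 has alternatives sharing prefix 'S': factor to A1 → S A1'' with A1'' → ε | A1 b.
A1' has alternatives sharing prefix 'A1': factor to A1' → A1 A1''' with A1''' → S | ε.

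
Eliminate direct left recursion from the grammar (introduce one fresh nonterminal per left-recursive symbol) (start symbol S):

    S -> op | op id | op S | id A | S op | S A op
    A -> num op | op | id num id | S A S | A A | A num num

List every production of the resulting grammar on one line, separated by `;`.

Left recursion appears on S, A.
For S: α = {op, A op}, β = {op, op id, op S, id A}. Rewrite as S → β S' and S' → α S' | ε.
For A: α = {A, num num}, β = {num op, op, id num id, S A S}. Rewrite as A → β A' and A' → α A' | ε.

S -> op S' | op id S' | op S S' | id A S'; A -> num op A' | op A' | id num id A' | S A S A'; S' -> op S' | A op S' | ε; A' -> A A' | num num A' | ε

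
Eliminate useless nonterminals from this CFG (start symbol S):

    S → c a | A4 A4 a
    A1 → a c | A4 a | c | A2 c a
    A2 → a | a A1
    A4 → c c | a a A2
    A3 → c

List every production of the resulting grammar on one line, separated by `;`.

Generating nonterminals: {A1, A2, A3, A4, S}.
Reachable from S after that: {A1, A2, A4, S}.
Removed useless symbols: {A3} and every production mentioning them.

S → c a | A4 A4 a; A1 → a c | A4 a | c | A2 c a; A2 → a | a A1; A4 → c c | a a A2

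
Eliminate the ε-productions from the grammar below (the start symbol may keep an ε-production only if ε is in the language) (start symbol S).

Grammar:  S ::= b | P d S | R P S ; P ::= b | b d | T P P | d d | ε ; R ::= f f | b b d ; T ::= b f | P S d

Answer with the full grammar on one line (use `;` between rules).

Nullable nonterminals: {P}.
ε ∉ L(G), so no ε-production is kept.
For each production, add variants omitting each subset of nullable occurrences: S → P d S gives P d S | d S. S → R P S gives R P S | R S. P → T P P gives T P P | T P | T. T → P S d gives P S d | S d.

S ::= b | P d S | d S | R P S | R S; P ::= b | b d | T P P | T P | T | d d; R ::= f f | b b d; T ::= b f | P S d | S d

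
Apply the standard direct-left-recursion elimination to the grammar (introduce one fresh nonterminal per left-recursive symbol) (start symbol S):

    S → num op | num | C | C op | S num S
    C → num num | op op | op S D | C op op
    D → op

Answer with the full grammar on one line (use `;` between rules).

Directly left-recursive nonterminals: S, C.
For S: α = {num S}, β = {num op, num, C, C op}. Rewrite as S → β S' and S' → α S' | ε.
For C: α = {op op}, β = {num num, op op, op S D}. Rewrite as C → β C' and C' → α C' | ε.

S → num op S' | num S' | C S' | C op S'; C → num num C' | op op C' | op S D C'; D → op; S' → num S S' | ε; C' → op op C' | ε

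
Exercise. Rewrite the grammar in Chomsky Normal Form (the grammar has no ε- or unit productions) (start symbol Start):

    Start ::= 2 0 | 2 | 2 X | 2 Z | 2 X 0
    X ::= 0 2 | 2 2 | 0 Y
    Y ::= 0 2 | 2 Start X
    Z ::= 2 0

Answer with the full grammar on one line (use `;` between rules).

Introduce a nonterminal for each terminal appearing in a rule of length ≥ 2: X1 → 2, X2 → 0.
Binarize each right-hand side of length ≥ 3 by chaining fresh nonterminals (Y1, Y2, …): affected rules were Start → X1 X X2; Y → X1 Start X.

Start ::= X1 X2 | 2 | X1 X | X1 Z | X1 Y1; X ::= X2 X1 | X1 X1 | X2 Y; Y ::= X2 X1 | X1 Y2; Z ::= X1 X2; X1 ::= 2; X2 ::= 0; Y1 ::= X X2; Y2 ::= Start X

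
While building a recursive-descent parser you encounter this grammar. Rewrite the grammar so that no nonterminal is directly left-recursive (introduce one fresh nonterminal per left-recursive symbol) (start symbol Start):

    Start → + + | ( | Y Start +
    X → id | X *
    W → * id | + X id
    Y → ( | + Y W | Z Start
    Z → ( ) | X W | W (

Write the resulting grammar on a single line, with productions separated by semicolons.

X is directly left-recursive.
For X: α = {*}, β = {id}. Rewrite as X → β X1 and X1 → α X1 | ε.

Start → + + | ( | Y Start +; X → id X1; W → * id | + X id; Y → ( | + Y W | Z Start; Z → ( ) | X W | W (; X1 → * X1 | epsilon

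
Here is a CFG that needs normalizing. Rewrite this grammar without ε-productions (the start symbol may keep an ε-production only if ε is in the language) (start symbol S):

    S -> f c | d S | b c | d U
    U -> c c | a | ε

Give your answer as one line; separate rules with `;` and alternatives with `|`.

The nullable symbols are {U}.
ε ∉ L(G), so no ε-production is kept.
For each production, add variants omitting each subset of nullable occurrences: S → d U gives d U | d.

S -> f c | d S | b c | d U | d; U -> c c | a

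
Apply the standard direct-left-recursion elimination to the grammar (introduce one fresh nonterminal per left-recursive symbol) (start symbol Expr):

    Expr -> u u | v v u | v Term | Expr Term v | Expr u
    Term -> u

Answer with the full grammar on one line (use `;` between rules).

Expr -> u u Expr1 | v v u Expr1 | v Term Expr1; Term -> u; Expr1 -> Term v Expr1 | u Expr1 | ε

Left recursion appears on Expr.
For Expr: α = {Term v, u}, β = {u u, v v u, v Term}. Rewrite as Expr → β Expr1 and Expr1 → α Expr1 | ε.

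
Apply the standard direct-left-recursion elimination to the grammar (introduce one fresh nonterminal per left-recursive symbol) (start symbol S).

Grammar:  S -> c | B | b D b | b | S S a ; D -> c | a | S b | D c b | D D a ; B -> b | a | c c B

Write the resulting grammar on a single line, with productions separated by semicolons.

S -> c S' | B S' | b D b S' | b S'; D -> c D' | a D' | S b D'; B -> b | a | c c B; S' -> S a S' | ε; D' -> c b D' | D a D' | ε

S, D are directly left-recursive.
For S: α = {S a}, β = {c, B, b D b, b}. Rewrite as S → β S' and S' → α S' | ε.
For D: α = {c b, D a}, β = {c, a, S b}. Rewrite as D → β D' and D' → α D' | ε.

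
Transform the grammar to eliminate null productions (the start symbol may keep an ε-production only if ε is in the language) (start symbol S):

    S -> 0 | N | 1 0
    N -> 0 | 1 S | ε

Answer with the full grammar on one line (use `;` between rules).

Nullable nonterminals: {N, S}.
ε ∈ L(G) since S is nullable, so keep S → ε.
Add the nullable-subset variants: N → 1 S gives 1 S | 1.

S -> 0 | N | 1 0 | ε; N -> 0 | 1 S | 1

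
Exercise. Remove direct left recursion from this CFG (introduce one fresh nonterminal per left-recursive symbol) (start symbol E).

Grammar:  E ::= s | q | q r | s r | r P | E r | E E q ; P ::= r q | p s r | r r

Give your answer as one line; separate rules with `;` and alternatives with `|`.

E is directly left-recursive.
For E: α = {r, E q}, β = {s, q, q r, s r, r P}. Rewrite as E → β E' and E' → α E' | ε.

E ::= s E' | q E' | q r E' | s r E' | r P E'; P ::= r q | p s r | r r; E' ::= r E' | E q E' | ε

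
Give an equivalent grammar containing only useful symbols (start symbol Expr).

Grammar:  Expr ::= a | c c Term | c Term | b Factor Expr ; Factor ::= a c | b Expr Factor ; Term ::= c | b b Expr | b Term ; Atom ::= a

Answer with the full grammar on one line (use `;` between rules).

Expr ::= a | c c Term | c Term | b Factor Expr; Factor ::= a c | b Expr Factor; Term ::= c | b b Expr | b Term

Generating nonterminals: {Atom, Expr, Factor, Term}.
Reachable from Expr after that: {Expr, Factor, Term}.
Removed useless symbols: {Atom} and every production mentioning them.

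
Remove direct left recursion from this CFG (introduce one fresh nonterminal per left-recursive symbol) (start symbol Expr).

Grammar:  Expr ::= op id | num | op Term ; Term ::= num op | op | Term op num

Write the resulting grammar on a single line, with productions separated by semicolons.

Expr ::= op id | num | op Term; Term ::= num op Term1 | op Term1; Term1 ::= op num Term1 | ε

Directly left-recursive nonterminal: Term.
For Term: α = {op num}, β = {num op, op}. Rewrite as Term → β Term1 and Term1 → α Term1 | ε.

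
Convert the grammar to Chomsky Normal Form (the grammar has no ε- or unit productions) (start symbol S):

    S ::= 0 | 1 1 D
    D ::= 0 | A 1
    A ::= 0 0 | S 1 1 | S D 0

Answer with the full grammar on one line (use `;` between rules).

S ::= 0 | X1 Y1; D ::= 0 | A X1; A ::= X2 X2 | S Y2 | S Y3; X1 ::= 1; X2 ::= 0; Y1 ::= X1 D; Y2 ::= X1 X1; Y3 ::= D X2

Introduce a nonterminal for each terminal appearing in a rule of length ≥ 2: X1 → 1, X2 → 0.
Binarize each right-hand side of length ≥ 3 by chaining fresh nonterminals (Y1, Y2, …): affected rules were S → X1 X1 D; A → S X1 X1; A → S D X2.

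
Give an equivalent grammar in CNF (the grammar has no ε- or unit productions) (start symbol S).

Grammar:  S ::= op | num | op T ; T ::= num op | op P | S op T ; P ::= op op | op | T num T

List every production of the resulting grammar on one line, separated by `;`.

Introduce a nonterminal for each terminal appearing in a rule of length ≥ 2: X1 → op, X2 → num.
Binarize each right-hand side of length ≥ 3 by chaining fresh nonterminals (Y1, Y2, …): affected rules were T → S X1 T; P → T X2 T.

S ::= op | num | X1 T; T ::= X2 X1 | X1 P | S Y1; P ::= X1 X1 | op | T Y2; X1 ::= op; X2 ::= num; Y1 ::= X1 T; Y2 ::= X2 T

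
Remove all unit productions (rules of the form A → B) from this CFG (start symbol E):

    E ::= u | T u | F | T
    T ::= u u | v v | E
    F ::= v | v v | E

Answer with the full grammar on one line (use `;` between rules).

E ::= u | T u | v | v v | u u; T ::= u | T u | v | v v | u u; F ::= u | T u | v | v v | u u

Unit pairs: E ⇒* {F, T}; F ⇒* {E, T}; T ⇒* {E, F}.
For every A with A ⇒* B via unit rules, add B's non-unit alternatives to A; then delete every rule of the form X → Y.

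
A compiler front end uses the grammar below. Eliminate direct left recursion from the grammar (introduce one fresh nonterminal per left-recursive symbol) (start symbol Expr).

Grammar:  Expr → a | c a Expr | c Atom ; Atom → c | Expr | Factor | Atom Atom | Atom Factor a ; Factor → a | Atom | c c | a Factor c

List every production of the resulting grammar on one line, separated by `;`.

Directly left-recursive nonterminal: Atom.
For Atom: α = {Atom, Factor a}, β = {c, Expr, Factor}. Rewrite as Atom → β Atom1 and Atom1 → α Atom1 | ε.

Expr → a | c a Expr | c Atom; Atom → c Atom1 | Expr Atom1 | Factor Atom1; Factor → a | Atom | c c | a Factor c; Atom1 → Atom Atom1 | Factor a Atom1 | ε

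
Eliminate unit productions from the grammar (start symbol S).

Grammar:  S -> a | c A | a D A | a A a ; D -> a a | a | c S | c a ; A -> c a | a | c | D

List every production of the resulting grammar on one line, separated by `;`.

Unit pairs: A ⇒* {D}.
Replace each nonterminal's rules with the union of the non-unit rules of every nonterminal it unit-derives.

S -> a | c A | a D A | a A a; D -> a a | a | c S | c a; A -> a a | a | c S | c a | c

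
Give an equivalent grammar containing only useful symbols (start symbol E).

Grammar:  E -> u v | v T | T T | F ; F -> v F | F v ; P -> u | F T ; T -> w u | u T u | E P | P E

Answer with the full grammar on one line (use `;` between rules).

Generating nonterminals: {E, P, T}.
Reachable from E after that: {E, P, T}.
Removed useless symbols: {F} and every production mentioning them.

E -> u v | v T | T T; P -> u; T -> w u | u T u | E P | P E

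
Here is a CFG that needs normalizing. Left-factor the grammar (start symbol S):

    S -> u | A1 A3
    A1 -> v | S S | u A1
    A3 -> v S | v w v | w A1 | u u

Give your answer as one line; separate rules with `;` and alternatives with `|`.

A3 has alternatives sharing prefix 'v': factor to A3 → v A3' with A3' → S | w v.

S -> u | A1 A3; A1 -> v | S S | u A1; A3 -> w A1 | u u | v A3'; A3' -> S | w v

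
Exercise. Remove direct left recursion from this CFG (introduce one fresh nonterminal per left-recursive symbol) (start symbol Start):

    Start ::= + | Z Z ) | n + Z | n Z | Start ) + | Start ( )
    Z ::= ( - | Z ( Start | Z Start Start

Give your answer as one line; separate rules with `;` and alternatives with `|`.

Directly left-recursive nonterminals: Start, Z.
For Start: α = {) +, ( )}, β = {+, Z Z ), n + Z, n Z}. Rewrite as Start → β Start1 and Start1 → α Start1 | ε.
For Z: α = {( Start, Start Start}, β = {( -}. Rewrite as Z → β Z1 and Z1 → α Z1 | ε.

Start ::= + Start1 | Z Z ) Start1 | n + Z Start1 | n Z Start1; Z ::= ( - Z1; Start1 ::= ) + Start1 | ( ) Start1 | epsilon; Z1 ::= ( Start Z1 | Start Start Z1 | epsilon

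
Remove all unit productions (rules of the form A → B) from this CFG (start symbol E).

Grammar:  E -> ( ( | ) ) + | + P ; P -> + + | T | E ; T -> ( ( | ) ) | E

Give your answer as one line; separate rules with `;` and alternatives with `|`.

Unit pairs: P ⇒* {E, T}; T ⇒* {E}.
Replace each nonterminal's rules with the union of the non-unit rules of every nonterminal it unit-derives.

E -> ( ( | ) ) + | + P; P -> ( ( | ) ) + | + P | + + | ) ); T -> ( ( | ) ) + | + P | ) )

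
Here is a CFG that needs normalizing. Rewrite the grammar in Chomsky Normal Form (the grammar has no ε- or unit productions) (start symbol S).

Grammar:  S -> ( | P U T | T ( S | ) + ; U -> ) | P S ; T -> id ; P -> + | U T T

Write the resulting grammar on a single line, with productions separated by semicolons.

Introduce a nonterminal for each terminal appearing in a rule of length ≥ 2: X1 → (, X2 → ), X3 → +.
Binarize each right-hand side of length ≥ 3 by chaining fresh nonterminals (Y1, Y2, …): affected rules were S → P U T; S → T X1 S; P → U T T.

S -> ( | P Y1 | T Y2 | X2 X3; U -> ) | P S; T -> id; P -> + | U Y3; X1 -> (; X2 -> ); X3 -> +; Y1 -> U T; Y2 -> X1 S; Y3 -> T T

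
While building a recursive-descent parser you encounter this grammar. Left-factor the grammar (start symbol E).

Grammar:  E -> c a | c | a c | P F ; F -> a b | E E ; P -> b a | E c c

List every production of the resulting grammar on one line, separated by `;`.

E has alternatives sharing prefix 'c': factor to E → c E' with E' → a | ε.

E -> a c | P F | c E'; F -> a b | E E; P -> b a | E c c; E' -> a | epsilon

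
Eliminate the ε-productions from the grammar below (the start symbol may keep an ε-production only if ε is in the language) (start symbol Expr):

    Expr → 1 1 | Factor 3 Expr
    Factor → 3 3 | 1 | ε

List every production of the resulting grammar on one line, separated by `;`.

The nullable symbols are {Factor}.
ε ∉ L(G), so no ε-production is kept.
For each production, add variants omitting each subset of nullable occurrences: Expr → Factor 3 Expr gives Factor 3 Expr | 3 Expr.

Expr → 1 1 | Factor 3 Expr | 3 Expr; Factor → 3 3 | 1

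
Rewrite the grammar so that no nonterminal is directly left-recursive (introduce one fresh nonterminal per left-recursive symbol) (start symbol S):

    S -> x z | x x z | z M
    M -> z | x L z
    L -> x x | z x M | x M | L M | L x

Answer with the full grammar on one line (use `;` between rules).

S -> x z | x x z | z M; M -> z | x L z; L -> x x L' | z x M L' | x M L'; L' -> M L' | x L' | ε

Left recursion appears on L.
For L: α = {M, x}, β = {x x, z x M, x M}. Rewrite as L → β L' and L' → α L' | ε.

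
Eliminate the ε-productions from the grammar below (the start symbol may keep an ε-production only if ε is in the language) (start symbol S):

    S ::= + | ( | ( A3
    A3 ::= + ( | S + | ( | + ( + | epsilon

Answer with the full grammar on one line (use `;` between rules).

Nullable nonterminals: {A3}.
ε ∉ L(G), so no ε-production is kept.

S ::= + | ( | ( A3; A3 ::= + ( | S + | ( | + ( +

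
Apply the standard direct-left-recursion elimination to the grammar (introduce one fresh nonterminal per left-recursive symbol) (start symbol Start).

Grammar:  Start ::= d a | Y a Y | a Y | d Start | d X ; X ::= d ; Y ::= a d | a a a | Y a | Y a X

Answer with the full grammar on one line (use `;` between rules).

Y is directly left-recursive.
For Y: α = {a, a X}, β = {a d, a a a}. Rewrite as Y → β Y1 and Y1 → α Y1 | ε.

Start ::= d a | Y a Y | a Y | d Start | d X; X ::= d; Y ::= a d Y1 | a a a Y1; Y1 ::= a Y1 | a X Y1 | eps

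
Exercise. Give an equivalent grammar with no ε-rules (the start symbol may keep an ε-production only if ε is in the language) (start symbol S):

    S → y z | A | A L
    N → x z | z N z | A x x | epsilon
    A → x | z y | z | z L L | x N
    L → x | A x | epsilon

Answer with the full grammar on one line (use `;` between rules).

The nullable symbols are {L, N}.
ε ∉ L(G), so no ε-production is kept.
Add the nullable-subset variants: N → z N z gives z N z | z z. A → z L L gives z L L | z L.

S → y z | A | A L; N → x z | z N z | z z | A x x; A → x | z y | z | z L L | z L | x N; L → x | A x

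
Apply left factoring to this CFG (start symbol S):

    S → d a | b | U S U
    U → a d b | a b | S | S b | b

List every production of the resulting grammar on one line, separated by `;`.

U has alternatives sharing prefix 'a': factor to U → a U' with U' → d b | b.
U has alternatives sharing prefix 'S': factor to U → S U'' with U'' → ε | b.

S → d a | b | U S U; U → b | a U' | S U''; U' → d b | b; U'' → epsilon | b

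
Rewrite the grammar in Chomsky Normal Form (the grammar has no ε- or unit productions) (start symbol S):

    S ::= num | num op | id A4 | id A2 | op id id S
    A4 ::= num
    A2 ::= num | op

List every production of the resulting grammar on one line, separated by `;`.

S ::= num | X1 X2 | X3 A4 | X3 A2 | X2 Y1; A4 ::= num; A2 ::= num | op; X1 ::= num; X2 ::= op; X3 ::= id; Y1 ::= X3 Y2; Y2 ::= X3 S

Introduce a nonterminal for each terminal appearing in a rule of length ≥ 2: X1 → num, X2 → op, X3 → id.
Binarize each right-hand side of length ≥ 3 by chaining fresh nonterminals (Y1, Y2, …): affected rules were S → X2 X3 X3 S.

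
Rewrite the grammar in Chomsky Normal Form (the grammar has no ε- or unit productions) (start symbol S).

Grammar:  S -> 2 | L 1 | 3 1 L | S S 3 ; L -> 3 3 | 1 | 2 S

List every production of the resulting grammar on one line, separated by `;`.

Introduce a nonterminal for each terminal appearing in a rule of length ≥ 2: X1 → 1, X2 → 3, X3 → 2.
Binarize each right-hand side of length ≥ 3 by chaining fresh nonterminals (Y1, Y2, …): affected rules were S → X2 X1 L; S → S S X2.

S -> 2 | L X1 | X2 Y1 | S Y2; L -> X2 X2 | 1 | X3 S; X1 -> 1; X2 -> 3; X3 -> 2; Y1 -> X1 L; Y2 -> S X2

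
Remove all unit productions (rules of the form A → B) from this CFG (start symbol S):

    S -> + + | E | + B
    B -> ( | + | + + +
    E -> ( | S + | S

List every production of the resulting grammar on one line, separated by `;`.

Unit pairs: E ⇒* {S}; S ⇒* {E}.
For each unit pair (A, B), copy every non-unit production of B to A, then drop all unit productions.

S -> ( | S + | + + | + B; B -> ( | + | + + +; E -> ( | S + | + + | + B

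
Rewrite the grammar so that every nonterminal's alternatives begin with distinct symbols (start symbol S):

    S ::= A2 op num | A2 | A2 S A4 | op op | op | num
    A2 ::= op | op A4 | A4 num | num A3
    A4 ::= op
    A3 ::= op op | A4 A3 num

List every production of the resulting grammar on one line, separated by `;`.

S has alternatives sharing prefix 'A2': factor to S → A2 S' with S' → op num | ε | S A4.
S has alternatives sharing prefix 'op': factor to S → op S'' with S'' → op | ε.
A2 has alternatives sharing prefix 'op': factor to A2 → op A2' with A2' → ε | A4.

S ::= num | A2 S' | op S''; A2 ::= A4 num | num A3 | op A2'; A4 ::= op; A3 ::= op op | A4 A3 num; S' ::= op num | ε | S A4; S'' ::= op | ε; A2' ::= ε | A4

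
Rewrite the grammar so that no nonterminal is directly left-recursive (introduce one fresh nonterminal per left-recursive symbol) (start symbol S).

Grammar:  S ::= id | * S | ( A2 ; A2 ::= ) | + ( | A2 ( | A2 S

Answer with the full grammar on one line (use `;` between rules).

S ::= id | * S | ( A2; A2 ::= ) A2' | + ( A2'; A2' ::= ( A2' | S A2' | ε

A2 is directly left-recursive.
For A2: α = {(, S}, β = {), + (}. Rewrite as A2 → β A2' and A2' → α A2' | ε.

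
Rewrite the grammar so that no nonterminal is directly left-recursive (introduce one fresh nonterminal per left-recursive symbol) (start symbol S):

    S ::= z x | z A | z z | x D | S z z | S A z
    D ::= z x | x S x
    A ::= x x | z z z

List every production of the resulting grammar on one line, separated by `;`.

S ::= z x S' | z A S' | z z S' | x D S'; D ::= z x | x S x; A ::= x x | z z z; S' ::= z z S' | A z S' | ε

S is directly left-recursive.
For S: α = {z z, A z}, β = {z x, z A, z z, x D}. Rewrite as S → β S' and S' → α S' | ε.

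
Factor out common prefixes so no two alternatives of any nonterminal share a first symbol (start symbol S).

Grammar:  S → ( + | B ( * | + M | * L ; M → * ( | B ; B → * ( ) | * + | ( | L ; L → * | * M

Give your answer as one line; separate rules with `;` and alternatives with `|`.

B has alternatives sharing prefix '*': factor to B → * B' with B' → ( ) | +.
L has alternatives sharing prefix '*': factor to L → * L' with L' → ε | M.

S → ( + | B ( * | + M | * L; M → * ( | B; B → ( | L | * B'; L → * L'; B' → ( ) | +; L' → ε | M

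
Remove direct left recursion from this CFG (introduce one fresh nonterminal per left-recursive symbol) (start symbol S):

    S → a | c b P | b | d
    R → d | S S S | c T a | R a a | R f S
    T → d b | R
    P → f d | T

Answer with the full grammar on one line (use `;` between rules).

S → a | c b P | b | d; R → d R' | S S S R' | c T a R'; T → d b | R; P → f d | T; R' → a a R' | f S R' | eps

Directly left-recursive nonterminal: R.
For R: α = {a a, f S}, β = {d, S S S, c T a}. Rewrite as R → β R' and R' → α R' | ε.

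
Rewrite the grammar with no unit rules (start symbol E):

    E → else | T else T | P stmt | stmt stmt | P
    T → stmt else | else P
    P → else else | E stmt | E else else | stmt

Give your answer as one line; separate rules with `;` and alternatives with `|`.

Unit pairs: E ⇒* {P}.
For each unit pair (A, B), copy every non-unit production of B to A, then drop all unit productions.

E → else | T else T | P stmt | stmt stmt | else else | E stmt | E else else | stmt; T → stmt else | else P; P → else else | E stmt | E else else | stmt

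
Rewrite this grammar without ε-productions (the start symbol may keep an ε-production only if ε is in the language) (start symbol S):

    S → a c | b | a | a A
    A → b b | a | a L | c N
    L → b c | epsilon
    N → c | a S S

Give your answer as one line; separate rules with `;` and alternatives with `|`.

S → a c | b | a | a A; A → b b | a | a L | c N; L → b c; N → c | a S S

Nullable set = {L}.
ε ∉ L(G), so no ε-production is kept.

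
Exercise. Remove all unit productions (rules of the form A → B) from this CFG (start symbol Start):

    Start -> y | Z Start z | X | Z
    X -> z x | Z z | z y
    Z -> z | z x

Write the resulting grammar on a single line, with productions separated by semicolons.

Unit pairs: Start ⇒* {X, Z}.
For each unit pair (A, B), copy every non-unit production of B to A, then drop all unit productions.

Start -> z | z x | y | Z Start z | Z z | z y; X -> z x | Z z | z y; Z -> z | z x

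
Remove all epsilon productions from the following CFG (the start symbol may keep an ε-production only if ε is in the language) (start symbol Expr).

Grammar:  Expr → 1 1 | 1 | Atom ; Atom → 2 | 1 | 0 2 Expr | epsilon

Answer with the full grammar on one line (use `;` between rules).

The nullable symbols are {Atom, Expr}.
ε ∈ L(G) since Expr is nullable, so keep Expr → ε.
Expand every rule over subsets of its nullable positions: Atom → 0 2 Expr gives 0 2 Expr | 0 2.

Expr → 1 1 | 1 | Atom | epsilon; Atom → 2 | 1 | 0 2 Expr | 0 2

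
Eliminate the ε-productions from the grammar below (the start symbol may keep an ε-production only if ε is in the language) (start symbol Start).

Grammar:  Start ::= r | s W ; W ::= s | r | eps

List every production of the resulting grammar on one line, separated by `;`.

The nullable symbols are {W}.
ε ∉ L(G), so no ε-production is kept.
For each production, add variants omitting each subset of nullable occurrences: Start → s W gives s W | s.

Start ::= r | s W | s; W ::= s | r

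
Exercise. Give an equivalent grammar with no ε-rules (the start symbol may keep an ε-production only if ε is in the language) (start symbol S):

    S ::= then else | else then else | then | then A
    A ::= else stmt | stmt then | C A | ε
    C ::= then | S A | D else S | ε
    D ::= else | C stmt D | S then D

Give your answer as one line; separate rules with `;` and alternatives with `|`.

Nullable nonterminals: {A, C}.
ε ∉ L(G), so no ε-production is kept.
Add the nullable-subset variants: A → C A gives C A | C. C → S A gives S A | S. D → C stmt D gives C stmt D | stmt D.

S ::= then else | else then else | then | then A; A ::= else stmt | stmt then | C A | C; C ::= then | S A | S | D else S; D ::= else | C stmt D | stmt D | S then D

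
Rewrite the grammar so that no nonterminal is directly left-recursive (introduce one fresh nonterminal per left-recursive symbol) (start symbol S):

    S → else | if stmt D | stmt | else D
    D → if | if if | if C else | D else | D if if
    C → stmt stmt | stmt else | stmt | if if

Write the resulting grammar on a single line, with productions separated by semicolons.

D is directly left-recursive.
For D: α = {else, if if}, β = {if, if if, if C else}. Rewrite as D → β D' and D' → α D' | ε.

S → else | if stmt D | stmt | else D; D → if D' | if if D' | if C else D'; C → stmt stmt | stmt else | stmt | if if; D' → else D' | if if D' | ε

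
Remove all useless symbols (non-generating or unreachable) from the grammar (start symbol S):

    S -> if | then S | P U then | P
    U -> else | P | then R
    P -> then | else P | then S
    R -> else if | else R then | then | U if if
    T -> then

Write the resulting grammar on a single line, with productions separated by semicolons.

Generating nonterminals: {P, R, S, T, U}.
Reachable from S after that: {P, R, S, U}.
Removed useless symbols: {T} and every production mentioning them.

S -> if | then S | P U then | P; U -> else | P | then R; P -> then | else P | then S; R -> else if | else R then | then | U if if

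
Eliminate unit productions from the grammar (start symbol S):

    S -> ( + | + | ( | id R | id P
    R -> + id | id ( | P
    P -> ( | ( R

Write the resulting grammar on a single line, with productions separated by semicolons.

Unit pairs: R ⇒* {P}.
For each unit pair (A, B), copy every non-unit production of B to A, then drop all unit productions.

S -> ( + | + | ( | id R | id P; R -> ( | ( R | + id | id (; P -> ( | ( R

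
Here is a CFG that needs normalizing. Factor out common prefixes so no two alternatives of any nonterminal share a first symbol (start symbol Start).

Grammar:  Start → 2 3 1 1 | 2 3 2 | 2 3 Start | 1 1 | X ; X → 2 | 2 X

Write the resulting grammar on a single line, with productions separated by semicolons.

Start has alternatives sharing prefix '2 3': factor to Start → 2 3 Start1 with Start1 → 1 1 | 2 | Start.
X has alternatives sharing prefix '2': factor to X → 2 X1 with X1 → ε | X.

Start → 1 1 | X | 2 3 Start1; X → 2 X1; Start1 → 1 1 | 2 | Start; X1 → ε | X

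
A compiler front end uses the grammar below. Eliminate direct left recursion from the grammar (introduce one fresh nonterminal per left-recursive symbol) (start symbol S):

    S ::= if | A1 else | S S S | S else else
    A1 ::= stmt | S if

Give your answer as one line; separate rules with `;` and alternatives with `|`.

Left recursion appears on S.
For S: α = {S S, else else}, β = {if, A1 else}. Rewrite as S → β S' and S' → α S' | ε.

S ::= if S' | A1 else S'; A1 ::= stmt | S if; S' ::= S S S' | else else S' | ε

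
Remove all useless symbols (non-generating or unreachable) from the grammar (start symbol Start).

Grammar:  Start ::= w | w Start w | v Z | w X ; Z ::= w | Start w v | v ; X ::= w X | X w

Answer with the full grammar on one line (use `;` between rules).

Generating nonterminals: {Start, Z}.
Reachable from Start after that: {Start, Z}.
Removed useless symbols: {X} and every production mentioning them.

Start ::= w | w Start w | v Z; Z ::= w | Start w v | v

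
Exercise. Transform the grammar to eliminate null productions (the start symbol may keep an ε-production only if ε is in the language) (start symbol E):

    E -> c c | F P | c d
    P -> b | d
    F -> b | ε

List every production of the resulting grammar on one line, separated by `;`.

The nullable symbols are {F}.
ε ∉ L(G), so no ε-production is kept.
Expand every rule over subsets of its nullable positions: E → F P gives F P | P.

E -> c c | F P | P | c d; P -> b | d; F -> b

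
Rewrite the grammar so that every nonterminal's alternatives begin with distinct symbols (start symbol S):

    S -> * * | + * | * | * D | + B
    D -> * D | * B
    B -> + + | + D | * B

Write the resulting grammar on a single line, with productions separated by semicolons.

S has alternatives sharing prefix '*': factor to S → * S' with S' → * | ε | D.
S has alternatives sharing prefix '+': factor to S → + S'' with S'' → * | B.
D has alternatives sharing prefix '*': factor to D → * D' with D' → D | B.
B has alternatives sharing prefix '+': factor to B → + B' with B' → + | D.

S -> * S' | + S''; D -> * D'; B -> * B | + B'; S' -> * | ε | D; S'' -> * | B; D' -> D | B; B' -> + | D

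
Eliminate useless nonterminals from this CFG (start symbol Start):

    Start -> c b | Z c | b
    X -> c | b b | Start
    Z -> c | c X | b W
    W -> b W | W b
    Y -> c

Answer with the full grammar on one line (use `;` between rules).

Start -> c b | Z c | b; X -> c | b b | Start; Z -> c | c X

Generating nonterminals: {Start, X, Y, Z}.
Reachable from Start after that: {Start, X, Z}.
Removed useless symbols: {W, Y} and every production mentioning them.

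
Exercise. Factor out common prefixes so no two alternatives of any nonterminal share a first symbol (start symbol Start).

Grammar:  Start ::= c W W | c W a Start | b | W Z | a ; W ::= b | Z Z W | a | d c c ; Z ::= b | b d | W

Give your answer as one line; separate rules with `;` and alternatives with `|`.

Start has alternatives sharing prefix 'c W': factor to Start → c W Start1 with Start1 → W | a Start.
Z has alternatives sharing prefix 'b': factor to Z → b Z1 with Z1 → ε | d.

Start ::= b | W Z | a | c W Start1; W ::= b | Z Z W | a | d c c; Z ::= W | b Z1; Start1 ::= W | a Start; Z1 ::= ε | d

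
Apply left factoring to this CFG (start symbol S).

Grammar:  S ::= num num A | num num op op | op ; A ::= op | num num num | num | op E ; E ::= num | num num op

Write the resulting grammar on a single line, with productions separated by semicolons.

S has alternatives sharing prefix 'num num': factor to S → num num S' with S' → A | op op.
A has alternatives sharing prefix 'op': factor to A → op A' with A' → ε | E.
A has alternatives sharing prefix 'num': factor to A → num A'' with A'' → num num | ε.
E has alternatives sharing prefix 'num': factor to E → num E' with E' → ε | num op.

S ::= op | num num S'; A ::= op A' | num A''; E ::= num E'; S' ::= A | op op; A' ::= ε | E; A'' ::= num num | ε; E' ::= ε | num op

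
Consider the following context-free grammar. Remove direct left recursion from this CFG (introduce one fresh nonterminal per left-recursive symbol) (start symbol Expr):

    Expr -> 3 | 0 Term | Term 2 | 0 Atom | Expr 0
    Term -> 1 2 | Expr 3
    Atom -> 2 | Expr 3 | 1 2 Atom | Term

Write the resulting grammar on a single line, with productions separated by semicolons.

Expr -> 3 Expr1 | 0 Term Expr1 | Term 2 Expr1 | 0 Atom Expr1; Term -> 1 2 | Expr 3; Atom -> 2 | Expr 3 | 1 2 Atom | Term; Expr1 -> 0 Expr1 | ε

Left recursion appears on Expr.
For Expr: α = {0}, β = {3, 0 Term, Term 2, 0 Atom}. Rewrite as Expr → β Expr1 and Expr1 → α Expr1 | ε.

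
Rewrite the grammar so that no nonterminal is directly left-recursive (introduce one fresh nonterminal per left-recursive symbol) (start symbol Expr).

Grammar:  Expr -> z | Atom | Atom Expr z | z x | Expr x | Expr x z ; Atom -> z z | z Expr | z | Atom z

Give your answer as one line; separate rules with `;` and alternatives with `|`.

Expr -> z Expr1 | Atom Expr1 | Atom Expr z Expr1 | z x Expr1; Atom -> z z Atom1 | z Expr Atom1 | z Atom1; Expr1 -> x Expr1 | x z Expr1 | ε; Atom1 -> z Atom1 | ε

Left recursion appears on Expr, Atom.
For Expr: α = {x, x z}, β = {z, Atom, Atom Expr z, z x}. Rewrite as Expr → β Expr1 and Expr1 → α Expr1 | ε.
For Atom: α = {z}, β = {z z, z Expr, z}. Rewrite as Atom → β Atom1 and Atom1 → α Atom1 | ε.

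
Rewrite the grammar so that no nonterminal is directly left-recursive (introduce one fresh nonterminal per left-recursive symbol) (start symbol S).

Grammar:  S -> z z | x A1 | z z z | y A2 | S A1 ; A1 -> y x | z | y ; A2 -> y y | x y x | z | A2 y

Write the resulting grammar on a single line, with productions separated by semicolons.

S -> z z S' | x A1 S' | z z z S' | y A2 S'; A1 -> y x | z | y; A2 -> y y A2' | x y x A2' | z A2'; S' -> A1 S' | eps; A2' -> y A2' | eps

S, A2 are directly left-recursive.
For S: α = {A1}, β = {z z, x A1, z z z, y A2}. Rewrite as S → β S' and S' → α S' | ε.
For A2: α = {y}, β = {y y, x y x, z}. Rewrite as A2 → β A2' and A2' → α A2' | ε.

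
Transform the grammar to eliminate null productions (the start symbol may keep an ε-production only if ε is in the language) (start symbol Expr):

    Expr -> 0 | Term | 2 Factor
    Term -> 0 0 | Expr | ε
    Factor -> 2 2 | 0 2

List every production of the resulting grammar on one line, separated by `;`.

Expr -> 0 | Term | 2 Factor | ε; Term -> 0 0 | Expr; Factor -> 2 2 | 0 2

Nullable nonterminals: {Expr, Term}.
ε ∈ L(G) since Expr is nullable, so keep Expr → ε.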